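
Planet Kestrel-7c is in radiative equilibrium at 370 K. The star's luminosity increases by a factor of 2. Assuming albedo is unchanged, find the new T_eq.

T_eq ∝ L^(1/4) · d^(−1/2).
T′ = 370 × 2^(1/4) = 440 K.

T_eq ≈ 440 K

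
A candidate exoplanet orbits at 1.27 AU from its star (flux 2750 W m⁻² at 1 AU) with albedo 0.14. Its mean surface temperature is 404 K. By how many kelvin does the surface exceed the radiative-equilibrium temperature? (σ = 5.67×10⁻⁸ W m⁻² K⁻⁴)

ΔT ≈ 120.4 K

S = 2750/1.27² = 1705 W m⁻².
T_eq = [S(1−A)/(4σ)]^(1/4) = [1705×0.86/(4×5.67×10⁻⁸)]^(1/4) = 283.6 K.
ΔT = T_surf − T_eq = 404 − 283.6.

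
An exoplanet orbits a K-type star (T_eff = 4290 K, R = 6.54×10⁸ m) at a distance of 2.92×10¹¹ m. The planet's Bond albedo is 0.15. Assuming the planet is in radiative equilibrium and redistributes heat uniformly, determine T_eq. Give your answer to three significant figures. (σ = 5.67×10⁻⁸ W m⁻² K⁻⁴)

T_eq ≈ 138 K

L = 4πR_⋆²σT_⋆⁴ = 4π(6.54×10⁸)² × 5.67×10⁻⁸ × (4290)⁴ = 1.03×10²⁶ W.
S = L/(4πd²) = 96.3 W m⁻².
Energy balance: absorbed = emitted ⇒ πR²·S(1−A) = 4πR²·σT_eq⁴, so T_eq⁴ = S(1−A)/(4σ).
T_eq = [96.3 × 0.85 / (4 × 5.67×10⁻⁸)]^(1/4) = (3.61×10⁸)^(1/4) = 138 K.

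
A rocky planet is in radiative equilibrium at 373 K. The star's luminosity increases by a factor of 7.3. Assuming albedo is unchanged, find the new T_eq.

T_eq ∝ L^(1/4) · d^(−1/2).
T′ = 373 × 7.3^(1/4) = 613 K.

T_eq ≈ 613 K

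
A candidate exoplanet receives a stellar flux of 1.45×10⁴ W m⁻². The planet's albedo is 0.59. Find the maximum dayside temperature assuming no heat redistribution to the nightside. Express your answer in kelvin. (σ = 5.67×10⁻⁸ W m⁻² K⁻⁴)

With no redistribution each surface element balances locally: S(1−A) = σT⁴.
T = [1.45×10⁴ × 0.41 / 5.67×10⁻⁸]^(1/4) = (1.05×10¹¹)^(1/4) = 569 K.

T_ss ≈ 569 K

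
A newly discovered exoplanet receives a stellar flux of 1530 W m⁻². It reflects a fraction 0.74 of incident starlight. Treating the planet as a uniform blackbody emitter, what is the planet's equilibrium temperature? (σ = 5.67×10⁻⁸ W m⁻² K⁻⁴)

T_eq ≈ 205 K

Energy balance: absorbed = emitted ⇒ πR²·S(1−A) = 4πR²·σT_eq⁴, so T_eq⁴ = S(1−A)/(4σ).
T_eq = [1530 × 0.26 / (4 × 5.67×10⁻⁸)]^(1/4) = (1.75×10⁹)^(1/4) = 205 K.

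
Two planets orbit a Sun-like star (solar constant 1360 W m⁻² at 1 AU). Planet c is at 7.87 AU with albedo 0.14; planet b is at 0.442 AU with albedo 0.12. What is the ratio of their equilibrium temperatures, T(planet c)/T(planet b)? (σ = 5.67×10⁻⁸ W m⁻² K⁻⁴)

T₁/T₂ ≈ 0.236

T_eq = [S₀(1−A)/(4σd²)]^(1/4), so T ∝ (1−A)^(1/4) / √d.
T₁ = [1360×0.86/(4×5.67×10⁻⁸×7.87²)]^(1/4) = 95.52 K.
T₂ = [1360×0.88/(4×5.67×10⁻⁸×0.442²)]^(1/4) = 405.40 K.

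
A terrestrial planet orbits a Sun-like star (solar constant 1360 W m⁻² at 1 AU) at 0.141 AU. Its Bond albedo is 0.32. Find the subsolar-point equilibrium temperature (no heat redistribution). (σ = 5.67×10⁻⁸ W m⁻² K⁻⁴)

T_ss ≈ 952 K

Flux at 0.141 AU: S = 1360/0.141² = 6.84×10⁴ W m⁻².
At the subsolar point the surface absorbs S(1−A) and emits σT⁴ per unit area — no factor of 4, since only the local patch is in balance.
T = [6.84×10⁴ × 0.68 / 5.67×10⁻⁸]^(1/4) = (8.20×10¹¹)^(1/4) = 952 K.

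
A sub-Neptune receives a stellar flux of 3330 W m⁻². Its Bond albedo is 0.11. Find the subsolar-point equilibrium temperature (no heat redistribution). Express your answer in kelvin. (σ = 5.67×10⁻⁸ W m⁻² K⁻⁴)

T_ss ≈ 478 K

At the subsolar point the surface absorbs S(1−A) and emits σT⁴ per unit area — no factor of 4, since only the local patch is in balance.
T = [3330 × 0.89 / 5.67×10⁻⁸]^(1/4) = (5.23×10¹⁰)^(1/4) = 478 K.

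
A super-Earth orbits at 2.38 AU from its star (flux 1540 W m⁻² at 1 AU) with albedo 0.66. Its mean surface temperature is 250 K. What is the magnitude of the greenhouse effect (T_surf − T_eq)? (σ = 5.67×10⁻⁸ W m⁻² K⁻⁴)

S = 1540/2.38² = 271.9 W m⁻².
T_eq = [S(1−A)/(4σ)]^(1/4) = [271.9×0.34/(4×5.67×10⁻⁸)]^(1/4) = 142.1 K.
ΔT = T_surf − T_eq = 250 − 142.1.

ΔT ≈ 107.9 K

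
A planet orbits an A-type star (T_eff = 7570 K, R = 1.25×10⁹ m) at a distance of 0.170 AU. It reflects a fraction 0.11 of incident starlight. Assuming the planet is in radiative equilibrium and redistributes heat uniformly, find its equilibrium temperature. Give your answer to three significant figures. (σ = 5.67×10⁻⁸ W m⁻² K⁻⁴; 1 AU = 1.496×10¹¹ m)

T_eq ≈ 1150 K

d = 0.170 AU = 2.54×10¹⁰ m.
L = 4πR_⋆²σT_⋆⁴ = 4π(1.25×10⁹)² × 5.67×10⁻⁸ × (7570)⁴ = 3.66×10²⁷ W.
S = L/(4πd²) = 4.50×10⁵ W m⁻².
Energy balance: absorbed = emitted ⇒ πR²·S(1−A) = 4πR²·σT_eq⁴, so T_eq⁴ = S(1−A)/(4σ).
T_eq = [4.50×10⁵ × 0.89 / (4 × 5.67×10⁻⁸)]^(1/4) = (1.77×10¹²)^(1/4) = 1150 K.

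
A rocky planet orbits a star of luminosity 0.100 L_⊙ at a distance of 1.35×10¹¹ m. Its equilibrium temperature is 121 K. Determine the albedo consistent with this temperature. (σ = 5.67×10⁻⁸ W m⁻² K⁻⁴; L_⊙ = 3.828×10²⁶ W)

L = 0.100 × 3.828×10²⁶ = 3.83×10²⁵ W.
Flux: S = L/(4πd²) = 3.83×10²⁵/(4π×(1.35×10¹¹)²) = 167 W m⁻².
From T_eq⁴ = S(1−A)/(4σ): 1−A = 4σT_eq⁴/S.
1−A = 4 × 5.67×10⁻⁸ × (121)⁴ / 167 = 0.291.

A ≈ 0.71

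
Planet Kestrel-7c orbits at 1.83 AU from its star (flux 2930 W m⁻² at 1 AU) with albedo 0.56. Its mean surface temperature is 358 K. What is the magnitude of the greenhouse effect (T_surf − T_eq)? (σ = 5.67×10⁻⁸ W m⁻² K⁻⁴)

S = 2930/1.83² = 874.9 W m⁻².
T_eq = [S(1−A)/(4σ)]^(1/4) = [874.9×0.44/(4×5.67×10⁻⁸)]^(1/4) = 203.0 K.
ΔT = T_surf − T_eq = 358 − 203.0.

ΔT ≈ 155.0 K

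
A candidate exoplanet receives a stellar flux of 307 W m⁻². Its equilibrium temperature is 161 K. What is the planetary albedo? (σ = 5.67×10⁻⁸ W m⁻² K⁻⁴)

From T_eq⁴ = S(1−A)/(4σ): 1−A = 4σT_eq⁴/S.
1−A = 4 × 5.67×10⁻⁸ × (161)⁴ / 307 = 0.496.

A ≈ 0.50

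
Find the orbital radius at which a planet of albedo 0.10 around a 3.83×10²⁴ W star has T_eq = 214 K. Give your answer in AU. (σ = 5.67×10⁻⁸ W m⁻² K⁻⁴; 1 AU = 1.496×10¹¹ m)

d ≈ 0.161 AU

From T_eq⁴ = L(1−A)/(16πσd²): d = √[L(1−A)/(16πσT_eq⁴)].
d = √[3.83×10²⁴ × 0.90 / (16π × 5.67×10⁻⁸ × (214)⁴)] = 2.40×10¹⁰ m = 0.161 AU.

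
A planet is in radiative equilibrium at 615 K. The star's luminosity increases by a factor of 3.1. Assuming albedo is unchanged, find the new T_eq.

T_eq ≈ 816 K

T_eq ∝ L^(1/4) · d^(−1/2).
T′ = 615 × 3.1^(1/4) = 816 K.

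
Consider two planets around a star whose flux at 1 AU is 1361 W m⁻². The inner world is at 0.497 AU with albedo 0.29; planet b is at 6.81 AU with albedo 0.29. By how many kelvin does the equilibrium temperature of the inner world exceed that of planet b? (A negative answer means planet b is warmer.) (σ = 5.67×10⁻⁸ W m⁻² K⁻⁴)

ΔT ≈ 264.5 K

T_eq = [S₀(1−A)/(4σd²)]^(1/4), so T ∝ (1−A)^(1/4) / √d.
T₁ = [1361×0.71/(4×5.67×10⁻⁸×0.497²)]^(1/4) = 362.40 K.
T₂ = [1361×0.71/(4×5.67×10⁻⁸×6.81²)]^(1/4) = 97.90 K.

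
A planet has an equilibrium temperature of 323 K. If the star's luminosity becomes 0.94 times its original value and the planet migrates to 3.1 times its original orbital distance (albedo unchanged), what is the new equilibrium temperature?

T_eq ≈ 181 K

T_eq ∝ L^(1/4) · d^(−1/2).
T′ = 323 × 0.94^(1/4) / 3.1^(1/2) = 181 K.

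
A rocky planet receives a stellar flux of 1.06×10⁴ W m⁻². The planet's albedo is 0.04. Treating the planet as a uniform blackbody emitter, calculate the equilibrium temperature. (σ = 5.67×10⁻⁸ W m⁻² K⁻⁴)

T_eq ≈ 460 K

Energy balance: absorbed = emitted ⇒ πR²·S(1−A) = 4πR²·σT_eq⁴, so T_eq⁴ = S(1−A)/(4σ).
T_eq = [1.06×10⁴ × 0.96 / (4 × 5.67×10⁻⁸)]^(1/4) = (4.49×10¹⁰)^(1/4) = 460 K.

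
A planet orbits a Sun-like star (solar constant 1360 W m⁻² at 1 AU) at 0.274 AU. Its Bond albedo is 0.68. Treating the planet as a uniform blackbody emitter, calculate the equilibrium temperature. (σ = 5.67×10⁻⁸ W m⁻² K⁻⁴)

Flux at 0.274 AU: S = 1360/0.274² = 1.81×10⁴ W m⁻².
Energy balance: absorbed = emitted ⇒ πR²·S(1−A) = 4πR²·σT_eq⁴, so T_eq⁴ = S(1−A)/(4σ).
T_eq = [1.81×10⁴ × 0.32 / (4 × 5.67×10⁻⁸)]^(1/4) = (2.56×10¹⁰)^(1/4) = 400 K.

T_eq ≈ 400 K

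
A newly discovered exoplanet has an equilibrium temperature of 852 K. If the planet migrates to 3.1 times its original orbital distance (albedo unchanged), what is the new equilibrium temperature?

T_eq ≈ 484 K

T_eq ∝ L^(1/4) · d^(−1/2).
T′ = 852 / 3.1^(1/2) = 484 K.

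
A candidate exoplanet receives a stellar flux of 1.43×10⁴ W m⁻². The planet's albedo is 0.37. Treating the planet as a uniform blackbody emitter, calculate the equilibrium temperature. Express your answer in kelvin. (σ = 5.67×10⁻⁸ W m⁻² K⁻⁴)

T_eq ≈ 446 K

Energy balance: absorbed = emitted ⇒ πR²·S(1−A) = 4πR²·σT_eq⁴, so T_eq⁴ = S(1−A)/(4σ).
T_eq = [1.43×10⁴ × 0.63 / (4 × 5.67×10⁻⁸)]^(1/4) = (3.97×10¹⁰)^(1/4) = 446 K.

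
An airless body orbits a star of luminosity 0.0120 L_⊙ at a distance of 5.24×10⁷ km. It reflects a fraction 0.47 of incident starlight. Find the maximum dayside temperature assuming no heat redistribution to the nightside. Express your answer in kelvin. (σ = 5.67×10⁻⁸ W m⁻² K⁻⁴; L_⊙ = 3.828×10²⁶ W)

T_ss ≈ 188 K

d = 5.24×10⁷ km = 5.24×10¹⁰ m.
L = 0.0120 × 3.828×10²⁶ = 4.59×10²⁴ W.
Flux: S = L/(4πd²) = 4.59×10²⁴/(4π×(5.24×10¹⁰)²) = 133 W m⁻².
With no redistribution each surface element balances locally: S(1−A) = σT⁴.
T = [133 × 0.53 / 5.67×10⁻⁸]^(1/4) = (1.24×10⁹)^(1/4) = 188 K.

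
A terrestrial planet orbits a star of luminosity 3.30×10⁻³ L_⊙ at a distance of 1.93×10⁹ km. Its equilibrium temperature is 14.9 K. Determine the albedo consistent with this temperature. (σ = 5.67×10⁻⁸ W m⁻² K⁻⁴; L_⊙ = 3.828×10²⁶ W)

d = 1.93×10⁹ km = 1.93×10¹² m.
L = 3.30×10⁻³ × 3.828×10²⁶ = 1.26×10²⁴ W.
Flux: S = L/(4πd²) = 1.26×10²⁴/(4π×(1.93×10¹²)²) = 0.0270 W m⁻².
From T_eq⁴ = S(1−A)/(4σ): 1−A = 4σT_eq⁴/S.
1−A = 4 × 5.67×10⁻⁸ × (14.9)⁴ / 0.0270 = 0.414.

A ≈ 0.59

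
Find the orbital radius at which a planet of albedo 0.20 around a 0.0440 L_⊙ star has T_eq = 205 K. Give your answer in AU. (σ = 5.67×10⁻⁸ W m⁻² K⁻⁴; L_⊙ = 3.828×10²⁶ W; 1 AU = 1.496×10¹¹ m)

d ≈ 0.346 AU

L = 0.0440 × 3.828×10²⁶ = 1.68×10²⁵ W.
From T_eq⁴ = L(1−A)/(16πσd²): d = √[L(1−A)/(16πσT_eq⁴)].
d = √[1.68×10²⁵ × 0.80 / (16π × 5.67×10⁻⁸ × (205)⁴)] = 5.17×10¹⁰ m = 0.346 AU.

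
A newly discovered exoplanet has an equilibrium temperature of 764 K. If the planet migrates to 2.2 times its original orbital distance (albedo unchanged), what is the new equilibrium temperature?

T_eq ≈ 515 K

T_eq ∝ L^(1/4) · d^(−1/2).
T′ = 764 / 2.2^(1/2) = 515 K.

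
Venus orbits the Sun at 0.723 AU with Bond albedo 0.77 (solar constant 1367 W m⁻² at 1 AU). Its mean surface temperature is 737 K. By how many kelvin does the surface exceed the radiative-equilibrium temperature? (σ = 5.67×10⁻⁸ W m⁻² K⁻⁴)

ΔT ≈ 510.1 K

S = 1367/0.723² = 2615 W m⁻².
T_eq = [S(1−A)/(4σ)]^(1/4) = [2615×0.23/(4×5.67×10⁻⁸)]^(1/4) = 226.9 K.
ΔT = T_surf − T_eq = 737 − 226.9.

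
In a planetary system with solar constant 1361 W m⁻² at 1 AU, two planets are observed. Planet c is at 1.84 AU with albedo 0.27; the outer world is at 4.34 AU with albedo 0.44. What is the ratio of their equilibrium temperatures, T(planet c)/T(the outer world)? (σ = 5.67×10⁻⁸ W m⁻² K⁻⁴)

T_eq = [S₀(1−A)/(4σd²)]^(1/4), so T ∝ (1−A)^(1/4) / √d.
T₁ = [1361×0.73/(4×5.67×10⁻⁸×1.84²)]^(1/4) = 189.66 K.
T₂ = [1361×0.56/(4×5.67×10⁻⁸×4.34²)]^(1/4) = 115.57 K.

T₁/T₂ ≈ 1.641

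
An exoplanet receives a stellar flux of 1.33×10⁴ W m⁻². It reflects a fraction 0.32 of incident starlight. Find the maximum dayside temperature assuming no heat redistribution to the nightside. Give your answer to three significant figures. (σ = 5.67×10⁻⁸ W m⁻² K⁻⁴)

T_ss ≈ 632 K

With no redistribution each surface element balances locally: S(1−A) = σT⁴.
T = [1.33×10⁴ × 0.68 / 5.67×10⁻⁸]^(1/4) = (1.60×10¹¹)^(1/4) = 632 K.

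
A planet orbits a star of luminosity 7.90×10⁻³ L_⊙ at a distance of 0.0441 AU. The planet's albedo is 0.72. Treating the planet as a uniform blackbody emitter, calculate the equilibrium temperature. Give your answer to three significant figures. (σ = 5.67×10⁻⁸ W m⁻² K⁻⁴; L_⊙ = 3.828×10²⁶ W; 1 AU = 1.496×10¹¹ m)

T_eq ≈ 287 K

d = 0.0441 AU = 6.60×10⁹ m.
L = 7.90×10⁻³ × 3.828×10²⁶ = 3.02×10²⁴ W.
Flux: S = L/(4πd²) = 3.02×10²⁴/(4π×(6.60×10⁹)²) = 5530 W m⁻².
Energy balance: absorbed = emitted ⇒ πR²·S(1−A) = 4πR²·σT_eq⁴, so T_eq⁴ = S(1−A)/(4σ).
T_eq = [5530 × 0.28 / (4 × 5.67×10⁻⁸)]^(1/4) = (6.83×10⁹)^(1/4) = 287 K.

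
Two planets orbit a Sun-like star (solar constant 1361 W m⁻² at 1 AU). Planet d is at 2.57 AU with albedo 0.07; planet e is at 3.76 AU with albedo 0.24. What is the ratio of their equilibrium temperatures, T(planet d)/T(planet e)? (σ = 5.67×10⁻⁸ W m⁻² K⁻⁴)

T₁/T₂ ≈ 1.272

T_eq = [S₀(1−A)/(4σd²)]^(1/4), so T ∝ (1−A)^(1/4) / √d.
T₁ = [1361×0.93/(4×5.67×10⁻⁸×2.57²)]^(1/4) = 170.49 K.
T₂ = [1361×0.76/(4×5.67×10⁻⁸×3.76²)]^(1/4) = 134.02 K.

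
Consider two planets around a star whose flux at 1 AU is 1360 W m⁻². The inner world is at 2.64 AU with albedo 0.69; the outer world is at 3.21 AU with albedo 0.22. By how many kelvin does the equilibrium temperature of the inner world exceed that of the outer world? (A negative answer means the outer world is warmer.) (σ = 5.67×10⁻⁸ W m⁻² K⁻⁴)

ΔT ≈ -18.2 K

T_eq = [S₀(1−A)/(4σd²)]^(1/4), so T ∝ (1−A)^(1/4) / √d.
T₁ = [1360×0.31/(4×5.67×10⁻⁸×2.64²)]^(1/4) = 127.79 K.
T₂ = [1360×0.78/(4×5.67×10⁻⁸×3.21²)]^(1/4) = 145.96 K.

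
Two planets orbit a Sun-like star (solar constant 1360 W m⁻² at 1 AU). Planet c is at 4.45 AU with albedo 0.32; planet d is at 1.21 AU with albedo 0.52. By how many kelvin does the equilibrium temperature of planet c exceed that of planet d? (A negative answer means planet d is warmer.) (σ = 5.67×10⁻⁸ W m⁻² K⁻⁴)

T_eq = [S₀(1−A)/(4σd²)]^(1/4), so T ∝ (1−A)^(1/4) / √d.
T₁ = [1360×0.68/(4×5.67×10⁻⁸×4.45²)]^(1/4) = 119.79 K.
T₂ = [1360×0.48/(4×5.67×10⁻⁸×1.21²)]^(1/4) = 210.57 K.

ΔT ≈ -90.8 K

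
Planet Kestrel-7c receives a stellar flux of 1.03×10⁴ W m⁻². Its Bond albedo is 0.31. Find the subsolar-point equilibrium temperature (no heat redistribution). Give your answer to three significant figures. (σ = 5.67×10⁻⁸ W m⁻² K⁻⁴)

At the subsolar point the surface absorbs S(1−A) and emits σT⁴ per unit area — no factor of 4, since only the local patch is in balance.
T = [1.03×10⁴ × 0.69 / 5.67×10⁻⁸]^(1/4) = (1.25×10¹¹)^(1/4) = 595 K.

T_ss ≈ 595 K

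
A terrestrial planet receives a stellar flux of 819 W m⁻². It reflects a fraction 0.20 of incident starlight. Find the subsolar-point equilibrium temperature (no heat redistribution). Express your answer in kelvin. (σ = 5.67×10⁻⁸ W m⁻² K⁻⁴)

T_ss ≈ 328 K

At the subsolar point the surface absorbs S(1−A) and emits σT⁴ per unit area — no factor of 4, since only the local patch is in balance.
T = [819 × 0.80 / 5.67×10⁻⁸]^(1/4) = (1.16×10¹⁰)^(1/4) = 328 K.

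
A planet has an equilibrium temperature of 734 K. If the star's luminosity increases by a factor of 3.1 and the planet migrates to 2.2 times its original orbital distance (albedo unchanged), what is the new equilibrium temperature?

T_eq ≈ 657 K

T_eq ∝ L^(1/4) · d^(−1/2).
T′ = 734 × 3.1^(1/4) / 2.2^(1/2) = 657 K.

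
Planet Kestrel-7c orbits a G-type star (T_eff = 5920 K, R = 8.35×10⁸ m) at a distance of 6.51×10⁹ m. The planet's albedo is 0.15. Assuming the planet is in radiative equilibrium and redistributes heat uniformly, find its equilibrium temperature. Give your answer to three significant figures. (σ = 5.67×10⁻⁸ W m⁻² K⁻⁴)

T_eq ≈ 1440 K

L = 4πR_⋆²σT_⋆⁴ = 4π(8.35×10⁸)² × 5.67×10⁻⁸ × (5920)⁴ = 6.10×10²⁶ W.
S = L/(4πd²) = 1.15×10⁶ W m⁻².
Energy balance: absorbed = emitted ⇒ πR²·S(1−A) = 4πR²·σT_eq⁴, so T_eq⁴ = S(1−A)/(4σ).
T_eq = [1.15×10⁶ × 0.85 / (4 × 5.67×10⁻⁸)]^(1/4) = (4.29×10¹²)^(1/4) = 1440 K.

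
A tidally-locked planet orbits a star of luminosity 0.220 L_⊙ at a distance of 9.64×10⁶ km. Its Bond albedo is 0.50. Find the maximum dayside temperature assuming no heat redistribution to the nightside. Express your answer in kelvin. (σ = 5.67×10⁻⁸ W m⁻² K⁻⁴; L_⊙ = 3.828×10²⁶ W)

d = 9.64×10⁶ km = 9.64×10⁹ m.
L = 0.220 × 3.828×10²⁶ = 8.42×10²⁵ W.
Flux: S = L/(4πd²) = 8.42×10²⁵/(4π×(9.64×10⁹)²) = 7.21×10⁴ W m⁻².
With no redistribution each surface element balances locally: S(1−A) = σT⁴.
T = [7.21×10⁴ × 0.50 / 5.67×10⁻⁸]^(1/4) = (6.36×10¹¹)^(1/4) = 893 K.

T_ss ≈ 893 K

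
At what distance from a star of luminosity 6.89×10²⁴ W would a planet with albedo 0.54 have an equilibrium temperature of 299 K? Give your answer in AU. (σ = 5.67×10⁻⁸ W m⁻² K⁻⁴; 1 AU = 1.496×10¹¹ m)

From T_eq⁴ = L(1−A)/(16πσd²): d = √[L(1−A)/(16πσT_eq⁴)].
d = √[6.89×10²⁴ × 0.46 / (16π × 5.67×10⁻⁸ × (299)⁴)] = 1.18×10¹⁰ m = 0.0788 AU.

d ≈ 0.0788 AU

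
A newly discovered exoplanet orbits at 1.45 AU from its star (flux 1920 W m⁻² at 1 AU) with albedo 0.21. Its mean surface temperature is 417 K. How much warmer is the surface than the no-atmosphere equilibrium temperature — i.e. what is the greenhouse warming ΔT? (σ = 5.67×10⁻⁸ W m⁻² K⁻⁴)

ΔT ≈ 179.5 K

S = 1920/1.45² = 913.2 W m⁻².
T_eq = [S(1−A)/(4σ)]^(1/4) = [913.2×0.79/(4×5.67×10⁻⁸)]^(1/4) = 237.5 K.
ΔT = T_surf − T_eq = 417 − 237.5.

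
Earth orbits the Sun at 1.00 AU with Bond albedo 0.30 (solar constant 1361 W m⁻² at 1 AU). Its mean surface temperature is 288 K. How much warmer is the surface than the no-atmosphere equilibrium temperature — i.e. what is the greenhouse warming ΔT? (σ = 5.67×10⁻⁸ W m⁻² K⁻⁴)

S = 1361/1.00² = 1361 W m⁻².
T_eq = [S(1−A)/(4σ)]^(1/4) = [1361×0.70/(4×5.67×10⁻⁸)]^(1/4) = 254.6 K.
ΔT = T_surf − T_eq = 288 − 254.6.

ΔT ≈ 33.4 K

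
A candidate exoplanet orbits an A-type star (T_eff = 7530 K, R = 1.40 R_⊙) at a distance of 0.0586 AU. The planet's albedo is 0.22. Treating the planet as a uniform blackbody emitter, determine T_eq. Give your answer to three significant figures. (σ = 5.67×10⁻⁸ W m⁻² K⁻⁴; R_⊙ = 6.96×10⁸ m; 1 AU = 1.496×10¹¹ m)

T_eq ≈ 1670 K

R_⋆ = 1.40 × 6.96×10⁸ = 9.74×10⁸ m.
d = 0.0586 AU = 8.77×10⁹ m.
L = 4πR_⋆²σT_⋆⁴ = 4π(9.74×10⁸)² × 5.67×10⁻⁸ × (7530)⁴ = 2.17×10²⁷ W.
S = L/(4πd²) = 2.25×10⁶ W m⁻².
Energy balance: absorbed = emitted ⇒ πR²·S(1−A) = 4πR²·σT_eq⁴, so T_eq⁴ = S(1−A)/(4σ).
T_eq = [2.25×10⁶ × 0.78 / (4 × 5.67×10⁻⁸)]^(1/4) = (7.75×10¹²)^(1/4) = 1670 K.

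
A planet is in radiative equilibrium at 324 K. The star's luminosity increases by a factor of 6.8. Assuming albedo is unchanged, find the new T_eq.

T_eq ∝ L^(1/4) · d^(−1/2).
T′ = 324 × 6.8^(1/4) = 523 K.

T_eq ≈ 523 K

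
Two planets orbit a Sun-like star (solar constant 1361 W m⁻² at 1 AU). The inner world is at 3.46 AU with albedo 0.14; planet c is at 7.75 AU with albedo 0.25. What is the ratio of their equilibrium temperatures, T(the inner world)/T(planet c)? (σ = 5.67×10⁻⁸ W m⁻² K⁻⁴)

T₁/T₂ ≈ 1.549

T_eq = [S₀(1−A)/(4σd²)]^(1/4), so T ∝ (1−A)^(1/4) / √d.
T₁ = [1361×0.86/(4×5.67×10⁻⁸×3.46²)]^(1/4) = 144.09 K.
T₂ = [1361×0.75/(4×5.67×10⁻⁸×7.75²)]^(1/4) = 93.04 K.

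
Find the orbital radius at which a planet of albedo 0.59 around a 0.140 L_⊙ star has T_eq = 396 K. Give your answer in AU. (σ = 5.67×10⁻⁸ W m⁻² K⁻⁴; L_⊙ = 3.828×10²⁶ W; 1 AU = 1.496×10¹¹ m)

L = 0.140 × 3.828×10²⁶ = 5.36×10²⁵ W.
From T_eq⁴ = L(1−A)/(16πσd²): d = √[L(1−A)/(16πσT_eq⁴)].
d = √[5.36×10²⁵ × 0.41 / (16π × 5.67×10⁻⁸ × (396)⁴)] = 1.77×10¹⁰ m = 0.118 AU.

d ≈ 0.118 AU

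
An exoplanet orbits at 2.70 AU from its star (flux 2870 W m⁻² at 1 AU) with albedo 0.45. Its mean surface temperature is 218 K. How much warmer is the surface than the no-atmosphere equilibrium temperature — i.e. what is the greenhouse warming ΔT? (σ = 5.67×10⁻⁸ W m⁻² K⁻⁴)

S = 2870/2.70² = 393.7 W m⁻².
T_eq = [S(1−A)/(4σ)]^(1/4) = [393.7×0.55/(4×5.67×10⁻⁸)]^(1/4) = 175.8 K.
ΔT = T_surf − T_eq = 218 − 175.8.

ΔT ≈ 42.2 K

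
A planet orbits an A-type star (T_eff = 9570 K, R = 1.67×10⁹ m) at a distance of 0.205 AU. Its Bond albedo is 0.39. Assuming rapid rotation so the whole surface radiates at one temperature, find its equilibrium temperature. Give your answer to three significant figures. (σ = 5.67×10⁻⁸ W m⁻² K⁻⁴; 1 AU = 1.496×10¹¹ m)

d = 0.205 AU = 3.07×10¹⁰ m.
L = 4πR_⋆²σT_⋆⁴ = 4π(1.67×10⁹)² × 5.67×10⁻⁸ × (9570)⁴ = 1.67×10²⁸ W.
S = L/(4πd²) = 1.41×10⁶ W m⁻².
Energy balance: absorbed = emitted ⇒ πR²·S(1−A) = 4πR²·σT_eq⁴, so T_eq⁴ = S(1−A)/(4σ).
T_eq = [1.41×10⁶ × 0.61 / (4 × 5.67×10⁻⁸)]^(1/4) = (3.79×10¹²)^(1/4) = 1400 K.

T_eq ≈ 1400 K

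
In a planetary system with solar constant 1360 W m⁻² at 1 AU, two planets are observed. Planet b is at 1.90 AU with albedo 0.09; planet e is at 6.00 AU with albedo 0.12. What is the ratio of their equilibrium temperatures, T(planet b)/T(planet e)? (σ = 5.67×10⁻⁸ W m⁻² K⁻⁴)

T₁/T₂ ≈ 1.792

T_eq = [S₀(1−A)/(4σd²)]^(1/4), so T ∝ (1−A)^(1/4) / √d.
T₁ = [1360×0.91/(4×5.67×10⁻⁸×1.90²)]^(1/4) = 197.18 K.
T₂ = [1360×0.88/(4×5.67×10⁻⁸×6.00²)]^(1/4) = 110.03 K.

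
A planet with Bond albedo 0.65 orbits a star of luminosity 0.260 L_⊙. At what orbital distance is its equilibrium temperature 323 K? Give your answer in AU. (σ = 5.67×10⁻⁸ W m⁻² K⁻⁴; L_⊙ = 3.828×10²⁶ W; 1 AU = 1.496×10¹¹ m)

L = 0.260 × 3.828×10²⁶ = 9.95×10²⁵ W.
From T_eq⁴ = L(1−A)/(16πσd²): d = √[L(1−A)/(16πσT_eq⁴)].
d = √[9.95×10²⁵ × 0.35 / (16π × 5.67×10⁻⁸ × (323)⁴)] = 3.35×10¹⁰ m = 0.224 AU.

d ≈ 0.224 AU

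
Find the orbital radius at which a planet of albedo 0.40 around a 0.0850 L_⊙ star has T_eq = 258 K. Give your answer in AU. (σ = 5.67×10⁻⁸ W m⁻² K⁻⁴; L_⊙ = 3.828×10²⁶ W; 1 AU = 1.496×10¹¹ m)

d ≈ 0.263 AU

L = 0.0850 × 3.828×10²⁶ = 3.25×10²⁵ W.
From T_eq⁴ = L(1−A)/(16πσd²): d = √[L(1−A)/(16πσT_eq⁴)].
d = √[3.25×10²⁵ × 0.60 / (16π × 5.67×10⁻⁸ × (258)⁴)] = 3.93×10¹⁰ m = 0.263 AU.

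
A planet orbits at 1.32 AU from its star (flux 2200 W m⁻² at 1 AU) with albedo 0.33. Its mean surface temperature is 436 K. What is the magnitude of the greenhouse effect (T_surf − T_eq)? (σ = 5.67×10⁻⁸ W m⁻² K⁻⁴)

S = 2200/1.32² = 1263 W m⁻².
T_eq = [S(1−A)/(4σ)]^(1/4) = [1263×0.67/(4×5.67×10⁻⁸)]^(1/4) = 247.1 K.
ΔT = T_surf − T_eq = 436 − 247.1.

ΔT ≈ 188.9 K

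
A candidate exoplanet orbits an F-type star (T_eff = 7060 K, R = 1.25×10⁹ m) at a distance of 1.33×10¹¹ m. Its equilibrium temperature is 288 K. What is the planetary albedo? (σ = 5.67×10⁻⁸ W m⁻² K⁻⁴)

L = 4πR_⋆²σT_⋆⁴ = 4π(1.25×10⁹)² × 5.67×10⁻⁸ × (7060)⁴ = 2.77×10²⁷ W.
S = L/(4πd²) = 1.24×10⁴ W m⁻².
From T_eq⁴ = S(1−A)/(4σ): 1−A = 4σT_eq⁴/S.
1−A = 4 × 5.67×10⁻⁸ × (288)⁴ / 1.24×10⁴ = 0.125.

A ≈ 0.87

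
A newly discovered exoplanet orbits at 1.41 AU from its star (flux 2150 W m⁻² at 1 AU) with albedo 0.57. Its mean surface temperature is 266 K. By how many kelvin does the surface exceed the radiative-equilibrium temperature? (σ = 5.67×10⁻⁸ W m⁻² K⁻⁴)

ΔT ≈ 53.2 K

S = 2150/1.41² = 1081 W m⁻².
T_eq = [S(1−A)/(4σ)]^(1/4) = [1081×0.43/(4×5.67×10⁻⁸)]^(1/4) = 212.8 K.
ΔT = T_surf − T_eq = 266 − 212.8.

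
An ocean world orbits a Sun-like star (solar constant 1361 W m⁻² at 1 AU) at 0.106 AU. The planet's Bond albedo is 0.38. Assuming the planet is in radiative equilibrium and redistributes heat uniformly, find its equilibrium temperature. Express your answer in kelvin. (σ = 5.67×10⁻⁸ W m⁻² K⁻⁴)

T_eq ≈ 759 K

Flux at 0.106 AU: S = 1361/0.106² = 1.21×10⁵ W m⁻².
Energy balance: absorbed = emitted ⇒ πR²·S(1−A) = 4πR²·σT_eq⁴, so T_eq⁴ = S(1−A)/(4σ).
T_eq = [1.21×10⁵ × 0.62 / (4 × 5.67×10⁻⁸)]^(1/4) = (3.31×10¹¹)^(1/4) = 759 K.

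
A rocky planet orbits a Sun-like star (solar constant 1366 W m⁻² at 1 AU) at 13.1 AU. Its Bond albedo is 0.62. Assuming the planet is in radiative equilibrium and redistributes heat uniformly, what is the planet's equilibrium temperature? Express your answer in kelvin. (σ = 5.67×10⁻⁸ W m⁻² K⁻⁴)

T_eq ≈ 60.4 K

Flux at 13.1 AU: S = 1366/13.1² = 7.96 W m⁻².
Energy balance: absorbed = emitted ⇒ πR²·S(1−A) = 4πR²·σT_eq⁴, so T_eq⁴ = S(1−A)/(4σ).
T_eq = [7.96 × 0.38 / (4 × 5.67×10⁻⁸)]^(1/4) = (1.33×10⁷)^(1/4) = 60.4 K.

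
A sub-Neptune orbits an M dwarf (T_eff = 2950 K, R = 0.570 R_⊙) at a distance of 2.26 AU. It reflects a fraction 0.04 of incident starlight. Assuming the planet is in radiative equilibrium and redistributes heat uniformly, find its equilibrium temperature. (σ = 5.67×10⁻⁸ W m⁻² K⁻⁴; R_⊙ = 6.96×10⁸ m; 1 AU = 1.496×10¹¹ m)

R_⋆ = 0.570 × 6.96×10⁸ = 3.97×10⁸ m.
d = 2.26 AU = 3.38×10¹¹ m.
L = 4πR_⋆²σT_⋆⁴ = 4π(3.97×10⁸)² × 5.67×10⁻⁸ × (2950)⁴ = 8.49×10²⁴ W.
S = L/(4πd²) = 5.91 W m⁻².
Energy balance: absorbed = emitted ⇒ πR²·S(1−A) = 4πR²·σT_eq⁴, so T_eq⁴ = S(1−A)/(4σ).
T_eq = [5.91 × 0.96 / (4 × 5.67×10⁻⁸)]^(1/4) = (2.50×10⁷)^(1/4) = 70.7 K.

T_eq ≈ 70.7 K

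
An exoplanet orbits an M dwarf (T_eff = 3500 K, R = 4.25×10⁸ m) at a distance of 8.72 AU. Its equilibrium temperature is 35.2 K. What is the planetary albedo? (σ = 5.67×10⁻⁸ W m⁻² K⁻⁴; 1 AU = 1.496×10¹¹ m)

A ≈ 0.61

d = 8.72 AU = 1.30×10¹² m.
L = 4πR_⋆²σT_⋆⁴ = 4π(4.25×10⁸)² × 5.67×10⁻⁸ × (3500)⁴ = 1.93×10²⁵ W.
S = L/(4πd²) = 0.903 W m⁻².
From T_eq⁴ = S(1−A)/(4σ): 1−A = 4σT_eq⁴/S.
1−A = 4 × 5.67×10⁻⁸ × (35.2)⁴ / 0.903 = 0.386.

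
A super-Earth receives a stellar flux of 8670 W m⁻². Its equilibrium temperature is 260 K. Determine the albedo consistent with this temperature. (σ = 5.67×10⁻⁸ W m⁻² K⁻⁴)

From T_eq⁴ = S(1−A)/(4σ): 1−A = 4σT_eq⁴/S.
1−A = 4 × 5.67×10⁻⁸ × (260)⁴ / 8670 = 0.120.

A ≈ 0.88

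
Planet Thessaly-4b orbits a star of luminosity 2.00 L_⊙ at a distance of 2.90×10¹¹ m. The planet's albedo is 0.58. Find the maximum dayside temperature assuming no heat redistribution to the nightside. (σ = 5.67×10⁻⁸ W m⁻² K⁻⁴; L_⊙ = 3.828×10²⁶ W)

L = 2.00 × 3.828×10²⁶ = 7.66×10²⁶ W.
Flux: S = L/(4πd²) = 7.66×10²⁶/(4π×(2.90×10¹¹)²) = 724 W m⁻².
With no redistribution each surface element balances locally: S(1−A) = σT⁴.
T = [724 × 0.42 / 5.67×10⁻⁸]^(1/4) = (5.37×10⁹)^(1/4) = 271 K.

T_ss ≈ 271 K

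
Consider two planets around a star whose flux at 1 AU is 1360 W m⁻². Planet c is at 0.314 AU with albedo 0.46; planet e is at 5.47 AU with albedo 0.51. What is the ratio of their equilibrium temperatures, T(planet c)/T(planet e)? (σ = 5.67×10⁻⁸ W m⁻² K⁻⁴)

T_eq = [S₀(1−A)/(4σd²)]^(1/4), so T ∝ (1−A)^(1/4) / √d.
T₁ = [1360×0.54/(4×5.67×10⁻⁸×0.314²)]^(1/4) = 425.70 K.
T₂ = [1360×0.49/(4×5.67×10⁻⁸×5.47²)]^(1/4) = 99.55 K.

T₁/T₂ ≈ 4.276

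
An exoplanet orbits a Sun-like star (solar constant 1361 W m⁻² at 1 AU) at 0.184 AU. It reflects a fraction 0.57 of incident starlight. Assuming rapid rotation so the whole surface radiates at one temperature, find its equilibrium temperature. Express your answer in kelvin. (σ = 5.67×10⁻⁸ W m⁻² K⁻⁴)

Flux at 0.184 AU: S = 1361/0.184² = 4.02×10⁴ W m⁻².
Energy balance: absorbed = emitted ⇒ πR²·S(1−A) = 4πR²·σT_eq⁴, so T_eq⁴ = S(1−A)/(4σ).
T_eq = [4.02×10⁴ × 0.43 / (4 × 5.67×10⁻⁸)]^(1/4) = (7.62×10¹⁰)^(1/4) = 525 K.

T_eq ≈ 525 K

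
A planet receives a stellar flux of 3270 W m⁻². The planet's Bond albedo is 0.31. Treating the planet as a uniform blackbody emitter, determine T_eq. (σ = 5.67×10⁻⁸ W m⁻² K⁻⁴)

T_eq ≈ 316 K

Energy balance: absorbed = emitted ⇒ πR²·S(1−A) = 4πR²·σT_eq⁴, so T_eq⁴ = S(1−A)/(4σ).
T_eq = [3270 × 0.69 / (4 × 5.67×10⁻⁸)]^(1/4) = (9.95×10⁹)^(1/4) = 316 K.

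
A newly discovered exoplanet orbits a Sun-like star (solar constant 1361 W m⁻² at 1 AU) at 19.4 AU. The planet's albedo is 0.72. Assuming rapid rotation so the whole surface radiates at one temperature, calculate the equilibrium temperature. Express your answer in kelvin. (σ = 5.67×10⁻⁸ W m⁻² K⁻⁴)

T_eq ≈ 46.0 K

Flux at 19.4 AU: S = 1361/19.4² = 3.62 W m⁻².
Energy balance: absorbed = emitted ⇒ πR²·S(1−A) = 4πR²·σT_eq⁴, so T_eq⁴ = S(1−A)/(4σ).
T_eq = [3.62 × 0.28 / (4 × 5.67×10⁻⁸)]^(1/4) = (4.46×10⁶)^(1/4) = 46.0 K.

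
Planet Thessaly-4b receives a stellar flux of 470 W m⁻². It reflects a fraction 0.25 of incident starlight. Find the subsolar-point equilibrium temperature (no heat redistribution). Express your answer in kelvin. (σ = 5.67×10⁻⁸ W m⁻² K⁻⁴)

T_ss ≈ 281 K

At the subsolar point the surface absorbs S(1−A) and emits σT⁴ per unit area — no factor of 4, since only the local patch is in balance.
T = [470 × 0.75 / 5.67×10⁻⁸]^(1/4) = (6.22×10⁹)^(1/4) = 281 K.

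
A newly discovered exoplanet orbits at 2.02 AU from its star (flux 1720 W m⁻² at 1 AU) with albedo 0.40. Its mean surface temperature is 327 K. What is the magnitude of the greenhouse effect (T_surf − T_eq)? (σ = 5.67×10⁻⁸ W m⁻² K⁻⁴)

S = 1720/2.02² = 421.5 W m⁻².
T_eq = [S(1−A)/(4σ)]^(1/4) = [421.5×0.60/(4×5.67×10⁻⁸)]^(1/4) = 182.7 K.
ΔT = T_surf − T_eq = 327 − 182.7.

ΔT ≈ 144.3 K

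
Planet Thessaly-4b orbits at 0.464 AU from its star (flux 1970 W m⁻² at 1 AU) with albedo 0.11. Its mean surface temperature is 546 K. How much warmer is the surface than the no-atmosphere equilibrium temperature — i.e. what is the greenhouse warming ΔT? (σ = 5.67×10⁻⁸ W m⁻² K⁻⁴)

ΔT ≈ 110.7 K

S = 1970/0.464² = 9150 W m⁻².
T_eq = [S(1−A)/(4σ)]^(1/4) = [9150×0.89/(4×5.67×10⁻⁸)]^(1/4) = 435.3 K.
ΔT = T_surf − T_eq = 546 − 435.3.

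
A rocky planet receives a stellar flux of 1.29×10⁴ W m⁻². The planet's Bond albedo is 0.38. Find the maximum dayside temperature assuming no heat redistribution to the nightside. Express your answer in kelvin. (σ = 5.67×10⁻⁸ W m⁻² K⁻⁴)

With no redistribution each surface element balances locally: S(1−A) = σT⁴.
T = [1.29×10⁴ × 0.62 / 5.67×10⁻⁸]^(1/4) = (1.41×10¹¹)^(1/4) = 613 K.

T_ss ≈ 613 K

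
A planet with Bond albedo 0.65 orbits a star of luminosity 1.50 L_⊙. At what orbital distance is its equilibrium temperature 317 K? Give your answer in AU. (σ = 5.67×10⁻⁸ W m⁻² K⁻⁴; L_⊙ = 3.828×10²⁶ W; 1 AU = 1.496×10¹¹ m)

d ≈ 0.559 AU

L = 1.50 × 3.828×10²⁶ = 5.74×10²⁶ W.
From T_eq⁴ = L(1−A)/(16πσd²): d = √[L(1−A)/(16πσT_eq⁴)].
d = √[5.74×10²⁶ × 0.35 / (16π × 5.67×10⁻⁸ × (317)⁴)] = 8.36×10¹⁰ m = 0.559 AU.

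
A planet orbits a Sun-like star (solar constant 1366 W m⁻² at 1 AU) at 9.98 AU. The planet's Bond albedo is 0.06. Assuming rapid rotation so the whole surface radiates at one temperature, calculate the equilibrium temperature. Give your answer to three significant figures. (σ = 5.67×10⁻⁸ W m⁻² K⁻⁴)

T_eq ≈ 86.8 K

Flux at 9.98 AU: S = 1366/9.98² = 13.7 W m⁻².
Energy balance: absorbed = emitted ⇒ πR²·S(1−A) = 4πR²·σT_eq⁴, so T_eq⁴ = S(1−A)/(4σ).
T_eq = [13.7 × 0.94 / (4 × 5.67×10⁻⁸)]^(1/4) = (5.68×10⁷)^(1/4) = 86.8 K.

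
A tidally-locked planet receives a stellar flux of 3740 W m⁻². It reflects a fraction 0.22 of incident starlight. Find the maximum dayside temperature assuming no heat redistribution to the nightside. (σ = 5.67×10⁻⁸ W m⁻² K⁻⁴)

T_ss ≈ 476 K

With no redistribution each surface element balances locally: S(1−A) = σT⁴.
T = [3740 × 0.78 / 5.67×10⁻⁸]^(1/4) = (5.14×10¹⁰)^(1/4) = 476 K.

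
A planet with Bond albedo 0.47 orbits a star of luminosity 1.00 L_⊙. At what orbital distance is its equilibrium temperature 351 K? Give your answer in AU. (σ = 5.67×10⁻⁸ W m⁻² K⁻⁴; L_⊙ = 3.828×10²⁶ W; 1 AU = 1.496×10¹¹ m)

d ≈ 0.458 AU

L = 1.00 × 3.828×10²⁶ = 3.83×10²⁶ W.
From T_eq⁴ = L(1−A)/(16πσd²): d = √[L(1−A)/(16πσT_eq⁴)].
d = √[3.83×10²⁶ × 0.53 / (16π × 5.67×10⁻⁸ × (351)⁴)] = 6.85×10¹⁰ m = 0.458 AU.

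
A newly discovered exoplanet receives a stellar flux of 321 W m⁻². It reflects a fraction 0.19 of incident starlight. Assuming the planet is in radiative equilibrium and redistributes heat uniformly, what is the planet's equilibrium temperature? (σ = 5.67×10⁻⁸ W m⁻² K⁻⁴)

Energy balance: absorbed = emitted ⇒ πR²·S(1−A) = 4πR²·σT_eq⁴, so T_eq⁴ = S(1−A)/(4σ).
T_eq = [321 × 0.81 / (4 × 5.67×10⁻⁸)]^(1/4) = (1.15×10⁹)^(1/4) = 184 K.

T_eq ≈ 184 K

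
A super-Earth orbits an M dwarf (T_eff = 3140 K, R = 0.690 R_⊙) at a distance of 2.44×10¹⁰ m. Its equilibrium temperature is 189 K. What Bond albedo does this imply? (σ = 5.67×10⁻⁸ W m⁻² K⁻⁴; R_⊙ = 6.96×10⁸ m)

A ≈ 0.86

R_⋆ = 0.690 × 6.96×10⁸ = 4.80×10⁸ m.
L = 4πR_⋆²σT_⋆⁴ = 4π(4.80×10⁸)² × 5.67×10⁻⁸ × (3140)⁴ = 1.60×10²⁵ W.
S = L/(4πd²) = 2140 W m⁻².
From T_eq⁴ = S(1−A)/(4σ): 1−A = 4σT_eq⁴/S.
1−A = 4 × 5.67×10⁻⁸ × (189)⁴ / 2140 = 0.136.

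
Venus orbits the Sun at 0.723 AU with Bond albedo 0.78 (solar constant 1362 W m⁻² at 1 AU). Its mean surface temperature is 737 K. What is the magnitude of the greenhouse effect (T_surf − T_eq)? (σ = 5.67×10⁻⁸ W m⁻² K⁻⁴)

S = 1362/0.723² = 2606 W m⁻².
T_eq = [S(1−A)/(4σ)]^(1/4) = [2606×0.22/(4×5.67×10⁻⁸)]^(1/4) = 224.2 K.
ΔT = T_surf − T_eq = 737 − 224.2.

ΔT ≈ 512.8 K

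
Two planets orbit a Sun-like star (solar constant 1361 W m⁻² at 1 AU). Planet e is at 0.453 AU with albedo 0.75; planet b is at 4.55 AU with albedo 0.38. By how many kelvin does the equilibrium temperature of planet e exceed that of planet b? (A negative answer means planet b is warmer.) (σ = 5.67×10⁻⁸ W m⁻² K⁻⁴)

ΔT ≈ 176.6 K

T_eq = [S₀(1−A)/(4σd²)]^(1/4), so T ∝ (1−A)^(1/4) / √d.
T₁ = [1361×0.25/(4×5.67×10⁻⁸×0.453²)]^(1/4) = 292.41 K.
T₂ = [1361×0.62/(4×5.67×10⁻⁸×4.55²)]^(1/4) = 115.78 K.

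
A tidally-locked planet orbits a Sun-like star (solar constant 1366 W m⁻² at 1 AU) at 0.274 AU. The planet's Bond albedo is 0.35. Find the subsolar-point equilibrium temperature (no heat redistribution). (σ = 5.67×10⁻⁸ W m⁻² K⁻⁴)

Flux at 0.274 AU: S = 1366/0.274² = 1.82×10⁴ W m⁻².
At the subsolar point the surface absorbs S(1−A) and emits σT⁴ per unit area — no factor of 4, since only the local patch is in balance.
T = [1.82×10⁴ × 0.65 / 5.67×10⁻⁸]^(1/4) = (2.09×10¹¹)^(1/4) = 676 K.

T_ss ≈ 676 K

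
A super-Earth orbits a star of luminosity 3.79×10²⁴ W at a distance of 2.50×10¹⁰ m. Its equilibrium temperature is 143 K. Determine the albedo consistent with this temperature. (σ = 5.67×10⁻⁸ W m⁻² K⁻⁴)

Flux: S = L/(4πd²) = 3.79×10²⁴/(4π×(2.50×10¹⁰)²) = 483 W m⁻².
From T_eq⁴ = S(1−A)/(4σ): 1−A = 4σT_eq⁴/S.
1−A = 4 × 5.67×10⁻⁸ × (143)⁴ / 483 = 0.197.

A ≈ 0.80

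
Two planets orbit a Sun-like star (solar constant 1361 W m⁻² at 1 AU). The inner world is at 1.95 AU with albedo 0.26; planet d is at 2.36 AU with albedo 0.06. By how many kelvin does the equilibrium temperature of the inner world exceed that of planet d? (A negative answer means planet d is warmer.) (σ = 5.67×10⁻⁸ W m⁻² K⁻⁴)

ΔT ≈ 6.5 K

T_eq = [S₀(1−A)/(4σd²)]^(1/4), so T ∝ (1−A)^(1/4) / √d.
T₁ = [1361×0.74/(4×5.67×10⁻⁸×1.95²)]^(1/4) = 184.86 K.
T₂ = [1361×0.94/(4×5.67×10⁻⁸×2.36²)]^(1/4) = 178.39 K.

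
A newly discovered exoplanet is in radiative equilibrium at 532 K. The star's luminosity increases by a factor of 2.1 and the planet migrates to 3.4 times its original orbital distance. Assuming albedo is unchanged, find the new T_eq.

T_eq ≈ 347 K

T_eq ∝ L^(1/4) · d^(−1/2).
T′ = 532 × 2.1^(1/4) / 3.4^(1/2) = 347 K.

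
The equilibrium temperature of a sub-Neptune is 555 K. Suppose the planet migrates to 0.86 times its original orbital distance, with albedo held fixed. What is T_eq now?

T_eq ≈ 598 K

T_eq ∝ L^(1/4) · d^(−1/2).
T′ = 555 / 0.86^(1/2) = 598 K.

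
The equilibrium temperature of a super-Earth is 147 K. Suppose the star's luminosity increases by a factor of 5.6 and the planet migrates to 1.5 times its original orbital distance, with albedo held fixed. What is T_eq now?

T_eq ∝ L^(1/4) · d^(−1/2).
T′ = 147 × 5.6^(1/4) / 1.5^(1/2) = 185 K.

T_eq ≈ 185 K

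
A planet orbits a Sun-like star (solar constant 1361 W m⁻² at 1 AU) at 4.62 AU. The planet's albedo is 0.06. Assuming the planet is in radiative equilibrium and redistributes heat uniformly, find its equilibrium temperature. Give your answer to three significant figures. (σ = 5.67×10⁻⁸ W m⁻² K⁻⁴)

Flux at 4.62 AU: S = 1361/4.62² = 63.8 W m⁻².
Energy balance: absorbed = emitted ⇒ πR²·S(1−A) = 4πR²·σT_eq⁴, so T_eq⁴ = S(1−A)/(4σ).
T_eq = [63.8 × 0.94 / (4 × 5.67×10⁻⁸)]^(1/4) = (2.64×10⁸)^(1/4) = 128 K.

T_eq ≈ 128 K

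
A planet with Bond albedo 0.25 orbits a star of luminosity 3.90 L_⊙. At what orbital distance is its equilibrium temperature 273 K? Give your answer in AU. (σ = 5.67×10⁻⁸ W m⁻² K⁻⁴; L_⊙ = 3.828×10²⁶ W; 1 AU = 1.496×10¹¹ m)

d ≈ 1.78 AU

L = 3.90 × 3.828×10²⁶ = 1.49×10²⁷ W.
From T_eq⁴ = L(1−A)/(16πσd²): d = √[L(1−A)/(16πσT_eq⁴)].
d = √[1.49×10²⁷ × 0.75 / (16π × 5.67×10⁻⁸ × (273)⁴)] = 2.66×10¹¹ m = 1.78 AU.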